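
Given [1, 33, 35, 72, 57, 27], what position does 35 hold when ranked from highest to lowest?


Sort descending: [72, 57, 35, 33, 27, 1]
Find 35 in the sorted list.
35 is at position 3.
Final answer: 3


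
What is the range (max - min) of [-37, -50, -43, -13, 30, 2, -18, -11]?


Maximum value: 30
Minimum value: -50
Range = 30 - (-50) = 80
Final answer: 80


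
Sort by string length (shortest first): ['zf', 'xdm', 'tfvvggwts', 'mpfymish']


Compute lengths:
  'zf' has length 2
  'xdm' has length 3
  'tfvvggwts' has length 9
  'mpfymish' has length 8
Lengths in increasing order: 2 < 3 < 8 < 9
Listing the words in that order gives the answer.
Final answer: ['zf', 'xdm', 'mpfymish', 'tfvvggwts']


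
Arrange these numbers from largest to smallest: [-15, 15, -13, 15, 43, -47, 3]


Original list: [-15, 15, -13, 15, 43, -47, 3]
Repeatedly take the largest remaining element:
  Remaining [-15, 15, -13, 15, 43, -47, 3] -> largest is 43
  Remaining [-15, 15, -13, 15, -47, 3] -> largest is 15
  Remaining [-15, -13, 15, -47, 3] -> largest is 15
  Remaining [-15, -13, -47, 3] -> largest is 3
  Remaining [-15, -13, -47] -> largest is -13
  Remaining [-15, -47] -> largest is -15
  Remaining [-47] -> largest is -47
Collecting the picks in order gives the descending list.
Final answer: [43, 15, 15, 3, -13, -15, -47]


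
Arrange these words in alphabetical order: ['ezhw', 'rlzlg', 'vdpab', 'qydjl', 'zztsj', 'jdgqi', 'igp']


Compare strings character by character (the first differing letter decides):
  'ezhw' < 'igp' since 'e' < 'i' at position 1
  'igp' < 'jdgqi' since 'i' < 'j' at position 1
  'jdgqi' < 'qydjl' since 'j' < 'q' at position 1
  'qydjl' < 'rlzlg' since 'q' < 'r' at position 1
  'rlzlg' < 'vdpab' since 'r' < 'v' at position 1
  'vdpab' < 'zztsj' since 'v' < 'z' at position 1
Chaining these comparisons gives the alphabetical order.
Final answer: ['ezhw', 'igp', 'jdgqi', 'qydjl', 'rlzlg', 'vdpab', 'zztsj']


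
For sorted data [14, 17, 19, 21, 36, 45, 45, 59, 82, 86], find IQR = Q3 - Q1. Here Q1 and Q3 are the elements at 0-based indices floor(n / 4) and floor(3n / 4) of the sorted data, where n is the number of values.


The data has n = 10 elements.
Q1 index = floor(10 / 4) = floor(2.5) = 2; Q3 index = floor(3 * 10 / 4) = floor(7.5) = 7
Q1 = element at index 2 = 19
Q3 = element at index 7 = 59
IQR = 59 - 19 = 40
Final answer: 40


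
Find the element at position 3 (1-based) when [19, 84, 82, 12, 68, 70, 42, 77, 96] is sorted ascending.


Sort ascending: [12, 19, 42, 68, 70, 77, 82, 84, 96]
The 3rd element (1-indexed) is at index 2.
Value = 42
Final answer: 42


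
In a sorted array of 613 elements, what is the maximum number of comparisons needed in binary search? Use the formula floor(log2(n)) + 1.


Binary search halves the search space each step.
Maximum comparisons = floor(log2(613)) + 1
log2(613) = 9.2597
floor(log2(613)) = 9, so 9 + 1 = 10
Final answer: 10


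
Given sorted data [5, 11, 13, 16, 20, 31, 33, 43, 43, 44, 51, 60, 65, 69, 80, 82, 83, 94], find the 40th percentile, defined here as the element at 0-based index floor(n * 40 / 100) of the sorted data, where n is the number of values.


The dataset has n = 18 elements.
Index = floor(18 * 40 / 100) = floor(720 / 100) = floor(7.2) = 7
Counting from index 0 in the sorted data, the element at index 7 is 43.
Final answer: 43


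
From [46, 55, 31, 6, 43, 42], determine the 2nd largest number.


Sort descending: [55, 46, 43, 42, 31, 6]
The 2nd element (1-indexed) is at index 1.
Value = 46
Final answer: 46


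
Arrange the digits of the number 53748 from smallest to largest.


The number 53748 has digits: 5, 3, 7, 4, 8
Sorted: 3, 4, 5, 7, 8
Joining the sorted digits gives the result.
Final answer: 34578


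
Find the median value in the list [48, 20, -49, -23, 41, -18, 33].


First, sort the list: [-49, -23, -18, 20, 33, 41, 48]
The list has 7 elements (odd count).
The middle index is 3 (0-based), and the element there is 20.
Final answer: 20


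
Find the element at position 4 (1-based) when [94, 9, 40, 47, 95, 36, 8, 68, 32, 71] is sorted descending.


Sort descending: [95, 94, 71, 68, 47, 40, 36, 32, 9, 8]
The 4th element (1-indexed) is at index 3.
Value = 68
Final answer: 68


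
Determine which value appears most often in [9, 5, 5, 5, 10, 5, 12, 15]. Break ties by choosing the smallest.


Count the frequency of each value:
  5 appears 4 time(s)
  9 appears 1 time(s)
  10 appears 1 time(s)
  12 appears 1 time(s)
  15 appears 1 time(s)
Maximum frequency is 4.
Only 5 reaches that frequency, so it is the mode.
Final answer: 5


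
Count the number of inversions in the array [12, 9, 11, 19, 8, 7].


For each element, count the later elements that are smaller than it:
  12 (index 0): smaller elements after it = [9, 11, 8, 7] -> 4
  9 (index 1): smaller elements after it = [8, 7] -> 2
  11 (index 2): smaller elements after it = [8, 7] -> 2
  19 (index 3): smaller elements after it = [8, 7] -> 2
  8 (index 4): smaller elements after it = [7] -> 1
Total inversions = 4 + 2 + 2 + 2 + 1 = 11
Final answer: 11


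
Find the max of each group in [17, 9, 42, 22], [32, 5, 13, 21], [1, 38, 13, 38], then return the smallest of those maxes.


Find max of each group:
  Group 1: [17, 9, 42, 22] -> max = 42
  Group 2: [32, 5, 13, 21] -> max = 32
  Group 3: [1, 38, 13, 38] -> max = 38
Maxes: [42, 32, 38]
Minimum of maxes = 32
Final answer: 32


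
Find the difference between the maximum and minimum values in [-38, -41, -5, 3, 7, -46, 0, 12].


Maximum value: 12
Minimum value: -46
Range = 12 - (-46) = 58
Final answer: 58


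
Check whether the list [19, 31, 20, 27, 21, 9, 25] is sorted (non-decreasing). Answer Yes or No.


Check consecutive pairs:
  19 <= 31? True
  31 <= 20? False
  20 <= 27? True
  27 <= 21? False
  21 <= 9? False
  9 <= 25? True
3 consecutive pair(s) are out of order, so the list is not sorted.
Final answer: No


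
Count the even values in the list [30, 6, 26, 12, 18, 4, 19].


Check each element:
  30 is even
  6 is even
  26 is even
  12 is even
  18 is even
  4 is even
  19 is odd
Evens: [30, 6, 26, 12, 18, 4]
Count of evens = 6
Final answer: 6


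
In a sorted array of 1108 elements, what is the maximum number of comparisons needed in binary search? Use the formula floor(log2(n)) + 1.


Binary search halves the search space each step.
Maximum comparisons = floor(log2(1108)) + 1
log2(1108) = 10.1137
floor(log2(1108)) = 10, so 10 + 1 = 11
Final answer: 11


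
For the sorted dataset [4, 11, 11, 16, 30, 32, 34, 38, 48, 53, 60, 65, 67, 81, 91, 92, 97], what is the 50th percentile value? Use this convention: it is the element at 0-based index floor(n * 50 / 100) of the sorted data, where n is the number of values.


The dataset has n = 17 elements.
Index = floor(17 * 50 / 100) = floor(850 / 100) = floor(8.5) = 8
Counting from index 0 in the sorted data, the element at index 8 is 48.
Final answer: 48


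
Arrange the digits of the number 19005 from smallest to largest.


The number 19005 has digits: 1, 9, 0, 0, 5
Sorted: 0, 0, 1, 5, 9
Joining the sorted digits gives the result.
Final answer: 00159


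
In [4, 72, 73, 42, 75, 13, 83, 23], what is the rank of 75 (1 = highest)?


Sort descending: [83, 75, 73, 72, 42, 23, 13, 4]
Find 75 in the sorted list.
75 is at position 2.
Final answer: 2


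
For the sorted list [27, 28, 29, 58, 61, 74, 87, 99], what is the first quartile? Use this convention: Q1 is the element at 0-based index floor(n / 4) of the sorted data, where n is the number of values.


The list has n = 8 elements.
Q1 index = floor(8 / 4) = floor(2) = 2
Counting from index 0 in the sorted data, the element at index 2 is 29.
Final answer: 29


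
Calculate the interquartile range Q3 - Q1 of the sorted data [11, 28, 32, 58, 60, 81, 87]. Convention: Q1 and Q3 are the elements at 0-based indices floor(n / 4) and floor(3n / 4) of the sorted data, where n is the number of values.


The data has n = 7 elements.
Q1 index = floor(7 / 4) = floor(1.75) = 1; Q3 index = floor(3 * 7 / 4) = floor(5.25) = 5
Q1 = element at index 1 = 28
Q3 = element at index 5 = 81
IQR = 81 - 28 = 53
Final answer: 53


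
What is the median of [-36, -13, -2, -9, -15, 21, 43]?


First, sort the list: [-36, -15, -13, -9, -2, 21, 43]
The list has 7 elements (odd count).
The middle index is 3 (0-based), and the element there is -9.
Final answer: -9


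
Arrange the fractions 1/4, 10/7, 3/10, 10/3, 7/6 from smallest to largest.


Convert to decimal for comparison:
  1/4 = 0.25
  10/7 = 1.4286
  3/10 = 0.3
  10/3 = 3.3333
  7/6 = 1.1667
Decimals in increasing order: 0.25 < 0.3 < 1.1667 < 1.4286 < 3.3333
Writing each back as its fraction gives the sorted order.
Final answer: 1/4, 3/10, 7/6, 10/7, 10/3


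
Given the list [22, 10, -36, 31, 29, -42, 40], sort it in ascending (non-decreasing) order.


Original list: [22, 10, -36, 31, 29, -42, 40]
Repeatedly take the smallest remaining element:
  Remaining [22, 10, -36, 31, 29, -42, 40] -> smallest is -42
  Remaining [22, 10, -36, 31, 29, 40] -> smallest is -36
  Remaining [22, 10, 31, 29, 40] -> smallest is 10
  Remaining [22, 31, 29, 40] -> smallest is 22
  Remaining [31, 29, 40] -> smallest is 29
  Remaining [31, 40] -> smallest is 31
  Remaining [40] -> smallest is 40
Collecting the picks in order gives the sorted list.
Final answer: [-42, -36, 10, 22, 29, 31, 40]


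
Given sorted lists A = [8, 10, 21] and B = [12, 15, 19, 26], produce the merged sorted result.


List A: [8, 10, 21]
List B: [12, 15, 19, 26]
Repeatedly compare the front elements and take the smaller:
  8 vs 12 -> take 8
  10 vs 12 -> take 10
  21 vs 12 -> take 12
  21 vs 15 -> take 15
  21 vs 19 -> take 19
  21 vs 26 -> take 21
  A is exhausted; append the rest of B: [26]
Final answer: [8, 10, 12, 15, 19, 21, 26]


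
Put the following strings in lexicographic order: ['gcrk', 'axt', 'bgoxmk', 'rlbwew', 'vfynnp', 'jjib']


Compare strings character by character (the first differing letter decides):
  'axt' < 'bgoxmk' since 'a' < 'b' at position 1
  'bgoxmk' < 'gcrk' since 'b' < 'g' at position 1
  'gcrk' < 'jjib' since 'g' < 'j' at position 1
  'jjib' < 'rlbwew' since 'j' < 'r' at position 1
  'rlbwew' < 'vfynnp' since 'r' < 'v' at position 1
Chaining these comparisons gives the alphabetical order.
Final answer: ['axt', 'bgoxmk', 'gcrk', 'jjib', 'rlbwew', 'vfynnp']


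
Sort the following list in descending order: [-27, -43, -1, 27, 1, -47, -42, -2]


Original list: [-27, -43, -1, 27, 1, -47, -42, -2]
Repeatedly take the largest remaining element:
  Remaining [-27, -43, -1, 27, 1, -47, -42, -2] -> largest is 27
  Remaining [-27, -43, -1, 1, -47, -42, -2] -> largest is 1
  Remaining [-27, -43, -1, -47, -42, -2] -> largest is -1
  Remaining [-27, -43, -47, -42, -2] -> largest is -2
  Remaining [-27, -43, -47, -42] -> largest is -27
  Remaining [-43, -47, -42] -> largest is -42
  Remaining [-43, -47] -> largest is -43
  Remaining [-47] -> largest is -47
Collecting the picks in order gives the descending list.
Final answer: [27, 1, -1, -2, -27, -42, -43, -47]


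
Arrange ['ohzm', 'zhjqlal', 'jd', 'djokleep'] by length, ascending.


Compute lengths:
  'ohzm' has length 4
  'zhjqlal' has length 7
  'jd' has length 2
  'djokleep' has length 8
Lengths in increasing order: 2 < 4 < 7 < 8
Listing the words in that order gives the answer.
Final answer: ['jd', 'ohzm', 'zhjqlal', 'djokleep']


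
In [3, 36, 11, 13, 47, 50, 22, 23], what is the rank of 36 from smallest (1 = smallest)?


Sort ascending: [3, 11, 13, 22, 23, 36, 47, 50]
Find 36 in the sorted list.
36 is at position 6 (1-indexed).
Final answer: 6


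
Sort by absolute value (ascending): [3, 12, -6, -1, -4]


Compute absolute values:
  |3| = 3
  |12| = 12
  |-6| = 6
  |-1| = 1
  |-4| = 4
Absolute values in increasing order: 1 < 3 < 4 < 6 < 12
Listing the original numbers in that order gives the answer.
Final answer: [-1, 3, -4, -6, 12]


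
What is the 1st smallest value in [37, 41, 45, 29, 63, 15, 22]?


Sort ascending: [15, 22, 29, 37, 41, 45, 63]
The 1st element (1-indexed) is at index 0.
Value = 15
Final answer: 15


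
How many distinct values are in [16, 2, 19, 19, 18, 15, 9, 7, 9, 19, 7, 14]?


List all unique values:
Distinct values: [2, 7, 9, 14, 15, 16, 18, 19]
Count = 8
Final answer: 8


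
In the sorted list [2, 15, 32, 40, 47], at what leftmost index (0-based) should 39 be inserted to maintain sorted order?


List is sorted: [2, 15, 32, 40, 47]
We need the leftmost position where 39 can be inserted, i.e. the first index whose element is >= 39 (or the end of the list if none is).
Binary search with low=0, high=5 (0-based indices):
  low=0, high=5, mid=2: a[2]=32 < 39, so low = 3
  low=3, high=5, mid=4: a[4]=47 >= 39, so high = 4
  low=3, high=4, mid=3: a[3]=40 >= 39, so high = 3
Now low = high = 3, so the insertion index is 3.
Final answer: 3


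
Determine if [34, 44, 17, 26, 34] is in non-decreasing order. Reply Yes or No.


Check consecutive pairs:
  34 <= 44? True
  44 <= 17? False
  17 <= 26? True
  26 <= 34? True
1 consecutive pair(s) are out of order, so the list is not sorted.
Final answer: No


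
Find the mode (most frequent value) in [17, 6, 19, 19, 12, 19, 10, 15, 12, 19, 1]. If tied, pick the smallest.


Count the frequency of each value:
  1 appears 1 time(s)
  6 appears 1 time(s)
  10 appears 1 time(s)
  12 appears 2 time(s)
  15 appears 1 time(s)
  17 appears 1 time(s)
  19 appears 4 time(s)
Maximum frequency is 4.
Only 19 reaches that frequency, so it is the mode.
Final answer: 19


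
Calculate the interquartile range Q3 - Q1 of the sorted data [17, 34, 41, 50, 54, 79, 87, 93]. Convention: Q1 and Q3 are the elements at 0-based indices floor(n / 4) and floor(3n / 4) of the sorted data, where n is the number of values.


The data has n = 8 elements.
Q1 index = floor(8 / 4) = floor(2) = 2; Q3 index = floor(3 * 8 / 4) = floor(6) = 6
Q1 = element at index 2 = 41
Q3 = element at index 6 = 87
IQR = 87 - 41 = 46
Final answer: 46


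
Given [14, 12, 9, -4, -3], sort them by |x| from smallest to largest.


Compute absolute values:
  |14| = 14
  |12| = 12
  |9| = 9
  |-4| = 4
  |-3| = 3
Absolute values in increasing order: 3 < 4 < 9 < 12 < 14
Listing the original numbers in that order gives the answer.
Final answer: [-3, -4, 9, 12, 14]


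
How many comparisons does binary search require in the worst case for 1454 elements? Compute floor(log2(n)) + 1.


Binary search halves the search space each step.
Maximum comparisons = floor(log2(1454)) + 1
log2(1454) = 10.5058
floor(log2(1454)) = 10, so 10 + 1 = 11
Final answer: 11


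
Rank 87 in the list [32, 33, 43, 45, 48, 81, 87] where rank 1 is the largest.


Sort descending: [87, 81, 48, 45, 43, 33, 32]
Find 87 in the sorted list.
87 is at position 1.
Final answer: 1


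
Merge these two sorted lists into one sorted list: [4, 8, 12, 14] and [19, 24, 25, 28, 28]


List A: [4, 8, 12, 14]
List B: [19, 24, 25, 28, 28]
Repeatedly compare the front elements and take the smaller:
  4 vs 19 -> take 4
  8 vs 19 -> take 8
  12 vs 19 -> take 12
  14 vs 19 -> take 14
  A is exhausted; append the rest of B: [19, 24, 25, 28, 28]
Final answer: [4, 8, 12, 14, 19, 24, 25, 28, 28]


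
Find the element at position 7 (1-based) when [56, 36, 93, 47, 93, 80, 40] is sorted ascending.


Sort ascending: [36, 40, 47, 56, 80, 93, 93]
The 7th element (1-indexed) is at index 6.
Value = 93
Final answer: 93


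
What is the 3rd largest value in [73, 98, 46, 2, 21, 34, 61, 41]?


Sort descending: [98, 73, 61, 46, 41, 34, 21, 2]
The 3rd element (1-indexed) is at index 2.
Value = 61
Final answer: 61


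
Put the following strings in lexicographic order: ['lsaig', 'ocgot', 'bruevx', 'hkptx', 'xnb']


Compare strings character by character (the first differing letter decides):
  'bruevx' < 'hkptx' since 'b' < 'h' at position 1
  'hkptx' < 'lsaig' since 'h' < 'l' at position 1
  'lsaig' < 'ocgot' since 'l' < 'o' at position 1
  'ocgot' < 'xnb' since 'o' < 'x' at position 1
Chaining these comparisons gives the alphabetical order.
Final answer: ['bruevx', 'hkptx', 'lsaig', 'ocgot', 'xnb']


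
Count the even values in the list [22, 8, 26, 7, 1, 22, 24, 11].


Check each element:
  22 is even
  8 is even
  26 is even
  7 is odd
  1 is odd
  22 is even
  24 is even
  11 is odd
Evens: [22, 8, 26, 22, 24]
Count of evens = 5
Final answer: 5


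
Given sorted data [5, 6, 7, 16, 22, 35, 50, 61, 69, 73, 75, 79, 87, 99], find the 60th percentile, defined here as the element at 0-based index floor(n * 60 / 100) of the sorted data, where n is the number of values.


The dataset has n = 14 elements.
Index = floor(14 * 60 / 100) = floor(840 / 100) = floor(8.4) = 8
Counting from index 0 in the sorted data, the element at index 8 is 69.
Final answer: 69


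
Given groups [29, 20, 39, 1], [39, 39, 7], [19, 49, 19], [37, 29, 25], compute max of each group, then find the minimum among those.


Find max of each group:
  Group 1: [29, 20, 39, 1] -> max = 39
  Group 2: [39, 39, 7] -> max = 39
  Group 3: [19, 49, 19] -> max = 49
  Group 4: [37, 29, 25] -> max = 37
Maxes: [39, 39, 49, 37]
Minimum of maxes = 37
Final answer: 37


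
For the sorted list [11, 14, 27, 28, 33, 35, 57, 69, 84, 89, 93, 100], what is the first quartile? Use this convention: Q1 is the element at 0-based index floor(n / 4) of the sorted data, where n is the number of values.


The list has n = 12 elements.
Q1 index = floor(12 / 4) = floor(3) = 3
Counting from index 0 in the sorted data, the element at index 3 is 28.
Final answer: 28


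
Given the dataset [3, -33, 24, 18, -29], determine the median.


First, sort the list: [-33, -29, 3, 18, 24]
The list has 5 elements (odd count).
The middle index is 2 (0-based), and the element there is 3.
Final answer: 3


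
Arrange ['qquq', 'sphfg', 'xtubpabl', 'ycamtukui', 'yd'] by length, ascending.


Compute lengths:
  'qquq' has length 4
  'sphfg' has length 5
  'xtubpabl' has length 8
  'ycamtukui' has length 9
  'yd' has length 2
Lengths in increasing order: 2 < 4 < 5 < 8 < 9
Listing the words in that order gives the answer.
Final answer: ['yd', 'qquq', 'sphfg', 'xtubpabl', 'ycamtukui']


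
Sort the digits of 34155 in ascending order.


The number 34155 has digits: 3, 4, 1, 5, 5
Sorted: 1, 3, 4, 5, 5
Joining the sorted digits gives the result.
Final answer: 13455


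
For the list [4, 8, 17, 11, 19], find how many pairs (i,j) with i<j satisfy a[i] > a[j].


For each element, count the later elements that are smaller than it:
  4 (index 0): smaller elements after it = [] -> 0
  8 (index 1): smaller elements after it = [] -> 0
  17 (index 2): smaller elements after it = [11] -> 1
  11 (index 3): smaller elements after it = [] -> 0
Total inversions = 0 + 0 + 1 + 0 = 1
Final answer: 1


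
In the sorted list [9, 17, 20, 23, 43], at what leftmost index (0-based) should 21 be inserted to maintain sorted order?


List is sorted: [9, 17, 20, 23, 43]
We need the leftmost position where 21 can be inserted, i.e. the first index whose element is >= 21 (or the end of the list if none is).
Binary search with low=0, high=5 (0-based indices):
  low=0, high=5, mid=2: a[2]=20 < 21, so low = 3
  low=3, high=5, mid=4: a[4]=43 >= 21, so high = 4
  low=3, high=4, mid=3: a[3]=23 >= 21, so high = 3
Now low = high = 3, so the insertion index is 3.
Final answer: 3


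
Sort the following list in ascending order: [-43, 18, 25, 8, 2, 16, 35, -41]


Original list: [-43, 18, 25, 8, 2, 16, 35, -41]
Repeatedly take the smallest remaining element:
  Remaining [-43, 18, 25, 8, 2, 16, 35, -41] -> smallest is -43
  Remaining [18, 25, 8, 2, 16, 35, -41] -> smallest is -41
  Remaining [18, 25, 8, 2, 16, 35] -> smallest is 2
  Remaining [18, 25, 8, 16, 35] -> smallest is 8
  Remaining [18, 25, 16, 35] -> smallest is 16
  Remaining [18, 25, 35] -> smallest is 18
  Remaining [25, 35] -> smallest is 25
  Remaining [35] -> smallest is 35
Collecting the picks in order gives the sorted list.
Final answer: [-43, -41, 2, 8, 16, 18, 25, 35]


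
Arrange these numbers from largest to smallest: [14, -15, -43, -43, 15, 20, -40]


Original list: [14, -15, -43, -43, 15, 20, -40]
Repeatedly take the largest remaining element:
  Remaining [14, -15, -43, -43, 15, 20, -40] -> largest is 20
  Remaining [14, -15, -43, -43, 15, -40] -> largest is 15
  Remaining [14, -15, -43, -43, -40] -> largest is 14
  Remaining [-15, -43, -43, -40] -> largest is -15
  Remaining [-43, -43, -40] -> largest is -40
  Remaining [-43, -43] -> largest is -43
  Remaining [-43] -> largest is -43
Collecting the picks in order gives the descending list.
Final answer: [20, 15, 14, -15, -40, -43, -43]


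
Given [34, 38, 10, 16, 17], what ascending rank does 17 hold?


Sort ascending: [10, 16, 17, 34, 38]
Find 17 in the sorted list.
17 is at position 3 (1-indexed).
Final answer: 3


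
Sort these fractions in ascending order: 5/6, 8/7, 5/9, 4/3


Convert to decimal for comparison:
  5/6 = 0.8333
  8/7 = 1.1429
  5/9 = 0.5556
  4/3 = 1.3333
Decimals in increasing order: 0.5556 < 0.8333 < 1.1429 < 1.3333
Writing each back as its fraction gives the sorted order.
Final answer: 5/9, 5/6, 8/7, 4/3


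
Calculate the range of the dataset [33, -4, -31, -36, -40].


Maximum value: 33
Minimum value: -40
Range = 33 - (-40) = 73
Final answer: 73


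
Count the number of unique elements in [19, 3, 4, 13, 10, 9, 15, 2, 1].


List all unique values:
Distinct values: [1, 2, 3, 4, 9, 10, 13, 15, 19]
Count = 9
Final answer: 9


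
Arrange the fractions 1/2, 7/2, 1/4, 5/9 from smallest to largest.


Convert to decimal for comparison:
  1/2 = 0.5
  7/2 = 3.5
  1/4 = 0.25
  5/9 = 0.5556
Decimals in increasing order: 0.25 < 0.5 < 0.5556 < 3.5
Writing each back as its fraction gives the sorted order.
Final answer: 1/4, 1/2, 5/9, 7/2


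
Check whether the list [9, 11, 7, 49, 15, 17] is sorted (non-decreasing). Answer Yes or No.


Check consecutive pairs:
  9 <= 11? True
  11 <= 7? False
  7 <= 49? True
  49 <= 15? False
  15 <= 17? True
2 consecutive pair(s) are out of order, so the list is not sorted.
Final answer: No


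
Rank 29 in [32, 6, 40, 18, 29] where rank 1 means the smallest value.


Sort ascending: [6, 18, 29, 32, 40]
Find 29 in the sorted list.
29 is at position 3 (1-indexed).
Final answer: 3


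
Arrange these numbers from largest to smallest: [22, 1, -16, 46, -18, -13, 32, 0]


Original list: [22, 1, -16, 46, -18, -13, 32, 0]
Repeatedly take the largest remaining element:
  Remaining [22, 1, -16, 46, -18, -13, 32, 0] -> largest is 46
  Remaining [22, 1, -16, -18, -13, 32, 0] -> largest is 32
  Remaining [22, 1, -16, -18, -13, 0] -> largest is 22
  Remaining [1, -16, -18, -13, 0] -> largest is 1
  Remaining [-16, -18, -13, 0] -> largest is 0
  Remaining [-16, -18, -13] -> largest is -13
  Remaining [-16, -18] -> largest is -16
  Remaining [-18] -> largest is -18
Collecting the picks in order gives the descending list.
Final answer: [46, 32, 22, 1, 0, -13, -16, -18]


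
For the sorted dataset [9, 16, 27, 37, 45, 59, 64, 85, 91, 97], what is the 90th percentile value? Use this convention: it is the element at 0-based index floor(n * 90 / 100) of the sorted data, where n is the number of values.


The dataset has n = 10 elements.
Index = floor(10 * 90 / 100) = floor(900 / 100) = floor(9) = 9
Counting from index 0 in the sorted data, the element at index 9 is 97.
Final answer: 97


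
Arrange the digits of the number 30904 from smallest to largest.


The number 30904 has digits: 3, 0, 9, 0, 4
Sorted: 0, 0, 3, 4, 9
Joining the sorted digits gives the result.
Final answer: 00349


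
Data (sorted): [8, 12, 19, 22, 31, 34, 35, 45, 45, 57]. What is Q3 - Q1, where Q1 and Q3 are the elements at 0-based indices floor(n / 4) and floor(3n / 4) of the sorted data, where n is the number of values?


The data has n = 10 elements.
Q1 index = floor(10 / 4) = floor(2.5) = 2; Q3 index = floor(3 * 10 / 4) = floor(7.5) = 7
Q1 = element at index 2 = 19
Q3 = element at index 7 = 45
IQR = 45 - 19 = 26
Final answer: 26


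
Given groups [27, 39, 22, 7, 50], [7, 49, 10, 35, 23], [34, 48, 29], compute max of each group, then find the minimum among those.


Find max of each group:
  Group 1: [27, 39, 22, 7, 50] -> max = 50
  Group 2: [7, 49, 10, 35, 23] -> max = 49
  Group 3: [34, 48, 29] -> max = 48
Maxes: [50, 49, 48]
Minimum of maxes = 48
Final answer: 48


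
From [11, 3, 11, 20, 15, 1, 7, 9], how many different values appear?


List all unique values:
Distinct values: [1, 3, 7, 9, 11, 15, 20]
Count = 7
Final answer: 7


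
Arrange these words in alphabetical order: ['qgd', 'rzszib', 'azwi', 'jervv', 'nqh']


Compare strings character by character (the first differing letter decides):
  'azwi' < 'jervv' since 'a' < 'j' at position 1
  'jervv' < 'nqh' since 'j' < 'n' at position 1
  'nqh' < 'qgd' since 'n' < 'q' at position 1
  'qgd' < 'rzszib' since 'q' < 'r' at position 1
Chaining these comparisons gives the alphabetical order.
Final answer: ['azwi', 'jervv', 'nqh', 'qgd', 'rzszib']


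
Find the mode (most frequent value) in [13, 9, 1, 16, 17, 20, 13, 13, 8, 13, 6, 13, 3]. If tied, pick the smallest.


Count the frequency of each value:
  1 appears 1 time(s)
  3 appears 1 time(s)
  6 appears 1 time(s)
  8 appears 1 time(s)
  9 appears 1 time(s)
  13 appears 5 time(s)
  16 appears 1 time(s)
  17 appears 1 time(s)
  20 appears 1 time(s)
Maximum frequency is 5.
Only 13 reaches that frequency, so it is the mode.
Final answer: 13


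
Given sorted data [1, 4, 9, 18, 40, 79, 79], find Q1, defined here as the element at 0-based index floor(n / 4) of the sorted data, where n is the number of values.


The list has n = 7 elements.
Q1 index = floor(7 / 4) = floor(1.75) = 1
Counting from index 0 in the sorted data, the element at index 1 is 4.
Final answer: 4


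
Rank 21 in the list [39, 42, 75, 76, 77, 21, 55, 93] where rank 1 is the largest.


Sort descending: [93, 77, 76, 75, 55, 42, 39, 21]
Find 21 in the sorted list.
21 is at position 8.
Final answer: 8


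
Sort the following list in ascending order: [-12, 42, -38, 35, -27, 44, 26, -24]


Original list: [-12, 42, -38, 35, -27, 44, 26, -24]
Repeatedly take the smallest remaining element:
  Remaining [-12, 42, -38, 35, -27, 44, 26, -24] -> smallest is -38
  Remaining [-12, 42, 35, -27, 44, 26, -24] -> smallest is -27
  Remaining [-12, 42, 35, 44, 26, -24] -> smallest is -24
  Remaining [-12, 42, 35, 44, 26] -> smallest is -12
  Remaining [42, 35, 44, 26] -> smallest is 26
  Remaining [42, 35, 44] -> smallest is 35
  Remaining [42, 44] -> smallest is 42
  Remaining [44] -> smallest is 44
Collecting the picks in order gives the sorted list.
Final answer: [-38, -27, -24, -12, 26, 35, 42, 44]


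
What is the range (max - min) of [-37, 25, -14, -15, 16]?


Maximum value: 25
Minimum value: -37
Range = 25 - (-37) = 62
Final answer: 62


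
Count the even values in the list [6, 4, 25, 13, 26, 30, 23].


Check each element:
  6 is even
  4 is even
  25 is odd
  13 is odd
  26 is even
  30 is even
  23 is odd
Evens: [6, 4, 26, 30]
Count of evens = 4
Final answer: 4


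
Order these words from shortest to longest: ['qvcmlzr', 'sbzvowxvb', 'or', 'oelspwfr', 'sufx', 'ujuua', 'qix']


Compute lengths:
  'qvcmlzr' has length 7
  'sbzvowxvb' has length 9
  'or' has length 2
  'oelspwfr' has length 8
  'sufx' has length 4
  'ujuua' has length 5
  'qix' has length 3
Lengths in increasing order: 2 < 3 < 4 < 5 < 7 < 8 < 9
Listing the words in that order gives the answer.
Final answer: ['or', 'qix', 'sufx', 'ujuua', 'qvcmlzr', 'oelspwfr', 'sbzvowxvb']


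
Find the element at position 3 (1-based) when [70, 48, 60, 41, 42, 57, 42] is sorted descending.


Sort descending: [70, 60, 57, 48, 42, 42, 41]
The 3rd element (1-indexed) is at index 2.
Value = 57
Final answer: 57


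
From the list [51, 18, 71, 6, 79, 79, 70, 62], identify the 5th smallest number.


Sort ascending: [6, 18, 51, 62, 70, 71, 79, 79]
The 5th element (1-indexed) is at index 4.
Value = 70
Final answer: 70


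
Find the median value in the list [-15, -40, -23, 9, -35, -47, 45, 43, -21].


First, sort the list: [-47, -40, -35, -23, -21, -15, 9, 43, 45]
The list has 9 elements (odd count).
The middle index is 4 (0-based), and the element there is -21.
Final answer: -21


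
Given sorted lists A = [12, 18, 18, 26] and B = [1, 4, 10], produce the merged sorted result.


List A: [12, 18, 18, 26]
List B: [1, 4, 10]
Repeatedly compare the front elements and take the smaller:
  12 vs 1 -> take 1
  12 vs 4 -> take 4
  12 vs 10 -> take 10
  B is exhausted; append the rest of A: [12, 18, 18, 26]
Final answer: [1, 4, 10, 12, 18, 18, 26]


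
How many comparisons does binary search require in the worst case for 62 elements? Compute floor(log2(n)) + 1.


Binary search halves the search space each step.
Maximum comparisons = floor(log2(62)) + 1
log2(62) = 5.9542
floor(log2(62)) = 5, so 5 + 1 = 6
Final answer: 6


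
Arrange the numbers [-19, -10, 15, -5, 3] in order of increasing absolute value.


Compute absolute values:
  |-19| = 19
  |-10| = 10
  |15| = 15
  |-5| = 5
  |3| = 3
Absolute values in increasing order: 3 < 5 < 10 < 15 < 19
Listing the original numbers in that order gives the answer.
Final answer: [3, -5, -10, 15, -19]


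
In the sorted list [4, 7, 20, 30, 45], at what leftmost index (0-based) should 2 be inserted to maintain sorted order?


List is sorted: [4, 7, 20, 30, 45]
We need the leftmost position where 2 can be inserted, i.e. the first index whose element is >= 2 (or the end of the list if none is).
Binary search with low=0, high=5 (0-based indices):
  low=0, high=5, mid=2: a[2]=20 >= 2, so high = 2
  low=0, high=2, mid=1: a[1]=7 >= 2, so high = 1
  low=0, high=1, mid=0: a[0]=4 >= 2, so high = 0
Now low = high = 0, so the insertion index is 0.
Final answer: 0


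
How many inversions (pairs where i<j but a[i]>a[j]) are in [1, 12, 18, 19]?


For each element, count the later elements that are smaller than it:
  1 (index 0): smaller elements after it = [] -> 0
  12 (index 1): smaller elements after it = [] -> 0
  18 (index 2): smaller elements after it = [] -> 0
Total inversions = 0 + 0 + 0 = 0
Final answer: 0


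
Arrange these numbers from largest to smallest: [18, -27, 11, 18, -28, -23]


Original list: [18, -27, 11, 18, -28, -23]
Repeatedly take the largest remaining element:
  Remaining [18, -27, 11, 18, -28, -23] -> largest is 18
  Remaining [-27, 11, 18, -28, -23] -> largest is 18
  Remaining [-27, 11, -28, -23] -> largest is 11
  Remaining [-27, -28, -23] -> largest is -23
  Remaining [-27, -28] -> largest is -27
  Remaining [-28] -> largest is -28
Collecting the picks in order gives the descending list.
Final answer: [18, 18, 11, -23, -27, -28]


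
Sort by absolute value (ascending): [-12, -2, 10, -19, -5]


Compute absolute values:
  |-12| = 12
  |-2| = 2
  |10| = 10
  |-19| = 19
  |-5| = 5
Absolute values in increasing order: 2 < 5 < 10 < 12 < 19
Listing the original numbers in that order gives the answer.
Final answer: [-2, -5, 10, -12, -19]


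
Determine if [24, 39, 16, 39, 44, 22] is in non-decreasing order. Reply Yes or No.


Check consecutive pairs:
  24 <= 39? True
  39 <= 16? False
  16 <= 39? True
  39 <= 44? True
  44 <= 22? False
2 consecutive pair(s) are out of order, so the list is not sorted.
Final answer: No


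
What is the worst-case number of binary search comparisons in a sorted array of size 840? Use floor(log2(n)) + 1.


Binary search halves the search space each step.
Maximum comparisons = floor(log2(840)) + 1
log2(840) = 9.7142
floor(log2(840)) = 9, so 9 + 1 = 10
Final answer: 10


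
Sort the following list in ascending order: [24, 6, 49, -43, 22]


Original list: [24, 6, 49, -43, 22]
Repeatedly take the smallest remaining element:
  Remaining [24, 6, 49, -43, 22] -> smallest is -43
  Remaining [24, 6, 49, 22] -> smallest is 6
  Remaining [24, 49, 22] -> smallest is 22
  Remaining [24, 49] -> smallest is 24
  Remaining [49] -> smallest is 49
Collecting the picks in order gives the sorted list.
Final answer: [-43, 6, 22, 24, 49]


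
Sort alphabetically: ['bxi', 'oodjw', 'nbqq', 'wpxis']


Compare strings character by character (the first differing letter decides):
  'bxi' < 'nbqq' since 'b' < 'n' at position 1
  'nbqq' < 'oodjw' since 'n' < 'o' at position 1
  'oodjw' < 'wpxis' since 'o' < 'w' at position 1
Chaining these comparisons gives the alphabetical order.
Final answer: ['bxi', 'nbqq', 'oodjw', 'wpxis']


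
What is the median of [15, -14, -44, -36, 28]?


First, sort the list: [-44, -36, -14, 15, 28]
The list has 5 elements (odd count).
The middle index is 2 (0-based), and the element there is -14.
Final answer: -14


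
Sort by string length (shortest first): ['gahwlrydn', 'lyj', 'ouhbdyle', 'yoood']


Compute lengths:
  'gahwlrydn' has length 9
  'lyj' has length 3
  'ouhbdyle' has length 8
  'yoood' has length 5
Lengths in increasing order: 3 < 5 < 8 < 9
Listing the words in that order gives the answer.
Final answer: ['lyj', 'yoood', 'ouhbdyle', 'gahwlrydn']


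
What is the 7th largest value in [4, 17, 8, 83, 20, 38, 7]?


Sort descending: [83, 38, 20, 17, 8, 7, 4]
The 7th element (1-indexed) is at index 6.
Value = 4
Final answer: 4


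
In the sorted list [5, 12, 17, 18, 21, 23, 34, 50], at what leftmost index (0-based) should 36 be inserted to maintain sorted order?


List is sorted: [5, 12, 17, 18, 21, 23, 34, 50]
We need the leftmost position where 36 can be inserted, i.e. the first index whose element is >= 36 (or the end of the list if none is).
Binary search with low=0, high=8 (0-based indices):
  low=0, high=8, mid=4: a[4]=21 < 36, so low = 5
  low=5, high=8, mid=6: a[6]=34 < 36, so low = 7
  low=7, high=8, mid=7: a[7]=50 >= 36, so high = 7
Now low = high = 7, so the insertion index is 7.
Final answer: 7


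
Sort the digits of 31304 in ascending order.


The number 31304 has digits: 3, 1, 3, 0, 4
Sorted: 0, 1, 3, 3, 4
Joining the sorted digits gives the result.
Final answer: 01334


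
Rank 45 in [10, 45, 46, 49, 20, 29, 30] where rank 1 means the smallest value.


Sort ascending: [10, 20, 29, 30, 45, 46, 49]
Find 45 in the sorted list.
45 is at position 5 (1-indexed).
Final answer: 5


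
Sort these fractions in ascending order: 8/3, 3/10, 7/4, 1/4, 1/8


Convert to decimal for comparison:
  8/3 = 2.6667
  3/10 = 0.3
  7/4 = 1.75
  1/4 = 0.25
  1/8 = 0.125
Decimals in increasing order: 0.125 < 0.25 < 0.3 < 1.75 < 2.6667
Writing each back as its fraction gives the sorted order.
Final answer: 1/8, 1/4, 3/10, 7/4, 8/3


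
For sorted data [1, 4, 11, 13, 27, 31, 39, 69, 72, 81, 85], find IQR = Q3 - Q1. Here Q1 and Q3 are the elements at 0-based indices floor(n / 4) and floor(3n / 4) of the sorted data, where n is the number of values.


The data has n = 11 elements.
Q1 index = floor(11 / 4) = floor(2.75) = 2; Q3 index = floor(3 * 11 / 4) = floor(8.25) = 8
Q1 = element at index 2 = 11
Q3 = element at index 8 = 72
IQR = 72 - 11 = 61
Final answer: 61


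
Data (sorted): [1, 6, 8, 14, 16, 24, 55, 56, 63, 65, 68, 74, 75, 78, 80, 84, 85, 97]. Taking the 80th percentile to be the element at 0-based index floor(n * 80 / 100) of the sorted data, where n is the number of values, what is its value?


The dataset has n = 18 elements.
Index = floor(18 * 80 / 100) = floor(1440 / 100) = floor(14.4) = 14
Counting from index 0 in the sorted data, the element at index 14 is 80.
Final answer: 80


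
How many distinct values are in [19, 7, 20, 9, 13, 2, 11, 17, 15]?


List all unique values:
Distinct values: [2, 7, 9, 11, 13, 15, 17, 19, 20]
Count = 9
Final answer: 9


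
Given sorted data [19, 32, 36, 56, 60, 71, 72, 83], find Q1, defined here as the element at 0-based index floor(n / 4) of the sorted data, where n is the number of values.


The list has n = 8 elements.
Q1 index = floor(8 / 4) = floor(2) = 2
Counting from index 0 in the sorted data, the element at index 2 is 36.
Final answer: 36


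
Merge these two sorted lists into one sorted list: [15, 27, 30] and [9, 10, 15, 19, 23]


List A: [15, 27, 30]
List B: [9, 10, 15, 19, 23]
Repeatedly compare the front elements and take the smaller:
  15 vs 9 -> take 9
  15 vs 10 -> take 10
  15 vs 15 -> take 15
  27 vs 15 -> take 15
  27 vs 19 -> take 19
  27 vs 23 -> take 23
  B is exhausted; append the rest of A: [27, 30]
Final answer: [9, 10, 15, 15, 19, 23, 27, 30]


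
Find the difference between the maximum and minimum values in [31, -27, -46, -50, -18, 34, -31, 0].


Maximum value: 34
Minimum value: -50
Range = 34 - (-50) = 84
Final answer: 84


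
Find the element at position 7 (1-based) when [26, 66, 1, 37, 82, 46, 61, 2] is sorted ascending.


Sort ascending: [1, 2, 26, 37, 46, 61, 66, 82]
The 7th element (1-indexed) is at index 6.
Value = 66
Final answer: 66


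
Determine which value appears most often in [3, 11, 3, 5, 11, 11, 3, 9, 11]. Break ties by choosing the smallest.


Count the frequency of each value:
  3 appears 3 time(s)
  5 appears 1 time(s)
  9 appears 1 time(s)
  11 appears 4 time(s)
Maximum frequency is 4.
Only 11 reaches that frequency, so it is the mode.
Final answer: 11


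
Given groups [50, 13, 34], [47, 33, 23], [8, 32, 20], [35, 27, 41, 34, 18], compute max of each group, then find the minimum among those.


Find max of each group:
  Group 1: [50, 13, 34] -> max = 50
  Group 2: [47, 33, 23] -> max = 47
  Group 3: [8, 32, 20] -> max = 32
  Group 4: [35, 27, 41, 34, 18] -> max = 41
Maxes: [50, 47, 32, 41]
Minimum of maxes = 32
Final answer: 32


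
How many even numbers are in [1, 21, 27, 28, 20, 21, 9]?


Check each element:
  1 is odd
  21 is odd
  27 is odd
  28 is even
  20 is even
  21 is odd
  9 is odd
Evens: [28, 20]
Count of evens = 2
Final answer: 2


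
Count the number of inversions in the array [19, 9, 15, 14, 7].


For each element, count the later elements that are smaller than it:
  19 (index 0): smaller elements after it = [9, 15, 14, 7] -> 4
  9 (index 1): smaller elements after it = [7] -> 1
  15 (index 2): smaller elements after it = [14, 7] -> 2
  14 (index 3): smaller elements after it = [7] -> 1
Total inversions = 4 + 1 + 2 + 1 = 8
Final answer: 8


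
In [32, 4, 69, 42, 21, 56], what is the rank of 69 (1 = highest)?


Sort descending: [69, 56, 42, 32, 21, 4]
Find 69 in the sorted list.
69 is at position 1.
Final answer: 1


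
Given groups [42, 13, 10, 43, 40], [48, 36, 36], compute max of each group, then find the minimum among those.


Find max of each group:
  Group 1: [42, 13, 10, 43, 40] -> max = 43
  Group 2: [48, 36, 36] -> max = 48
Maxes: [43, 48]
Minimum of maxes = 43
Final answer: 43


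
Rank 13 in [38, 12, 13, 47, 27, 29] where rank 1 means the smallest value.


Sort ascending: [12, 13, 27, 29, 38, 47]
Find 13 in the sorted list.
13 is at position 2 (1-indexed).
Final answer: 2


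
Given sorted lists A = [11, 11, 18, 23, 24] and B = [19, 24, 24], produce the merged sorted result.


List A: [11, 11, 18, 23, 24]
List B: [19, 24, 24]
Repeatedly compare the front elements and take the smaller:
  11 vs 19 -> take 11
  11 vs 19 -> take 11
  18 vs 19 -> take 18
  23 vs 19 -> take 19
  23 vs 24 -> take 23
  24 vs 24 -> take 24
  A is exhausted; append the rest of B: [24, 24]
Final answer: [11, 11, 18, 19, 23, 24, 24, 24]


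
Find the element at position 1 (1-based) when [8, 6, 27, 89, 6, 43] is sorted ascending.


Sort ascending: [6, 6, 8, 27, 43, 89]
The 1st element (1-indexed) is at index 0.
Value = 6
Final answer: 6


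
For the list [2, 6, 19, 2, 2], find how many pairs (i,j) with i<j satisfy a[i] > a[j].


For each element, count the later elements that are smaller than it:
  2 (index 0): smaller elements after it = [] -> 0
  6 (index 1): smaller elements after it = [2, 2] -> 2
  19 (index 2): smaller elements after it = [2, 2] -> 2
  2 (index 3): smaller elements after it = [] -> 0
Total inversions = 0 + 2 + 2 + 0 = 4
Final answer: 4
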